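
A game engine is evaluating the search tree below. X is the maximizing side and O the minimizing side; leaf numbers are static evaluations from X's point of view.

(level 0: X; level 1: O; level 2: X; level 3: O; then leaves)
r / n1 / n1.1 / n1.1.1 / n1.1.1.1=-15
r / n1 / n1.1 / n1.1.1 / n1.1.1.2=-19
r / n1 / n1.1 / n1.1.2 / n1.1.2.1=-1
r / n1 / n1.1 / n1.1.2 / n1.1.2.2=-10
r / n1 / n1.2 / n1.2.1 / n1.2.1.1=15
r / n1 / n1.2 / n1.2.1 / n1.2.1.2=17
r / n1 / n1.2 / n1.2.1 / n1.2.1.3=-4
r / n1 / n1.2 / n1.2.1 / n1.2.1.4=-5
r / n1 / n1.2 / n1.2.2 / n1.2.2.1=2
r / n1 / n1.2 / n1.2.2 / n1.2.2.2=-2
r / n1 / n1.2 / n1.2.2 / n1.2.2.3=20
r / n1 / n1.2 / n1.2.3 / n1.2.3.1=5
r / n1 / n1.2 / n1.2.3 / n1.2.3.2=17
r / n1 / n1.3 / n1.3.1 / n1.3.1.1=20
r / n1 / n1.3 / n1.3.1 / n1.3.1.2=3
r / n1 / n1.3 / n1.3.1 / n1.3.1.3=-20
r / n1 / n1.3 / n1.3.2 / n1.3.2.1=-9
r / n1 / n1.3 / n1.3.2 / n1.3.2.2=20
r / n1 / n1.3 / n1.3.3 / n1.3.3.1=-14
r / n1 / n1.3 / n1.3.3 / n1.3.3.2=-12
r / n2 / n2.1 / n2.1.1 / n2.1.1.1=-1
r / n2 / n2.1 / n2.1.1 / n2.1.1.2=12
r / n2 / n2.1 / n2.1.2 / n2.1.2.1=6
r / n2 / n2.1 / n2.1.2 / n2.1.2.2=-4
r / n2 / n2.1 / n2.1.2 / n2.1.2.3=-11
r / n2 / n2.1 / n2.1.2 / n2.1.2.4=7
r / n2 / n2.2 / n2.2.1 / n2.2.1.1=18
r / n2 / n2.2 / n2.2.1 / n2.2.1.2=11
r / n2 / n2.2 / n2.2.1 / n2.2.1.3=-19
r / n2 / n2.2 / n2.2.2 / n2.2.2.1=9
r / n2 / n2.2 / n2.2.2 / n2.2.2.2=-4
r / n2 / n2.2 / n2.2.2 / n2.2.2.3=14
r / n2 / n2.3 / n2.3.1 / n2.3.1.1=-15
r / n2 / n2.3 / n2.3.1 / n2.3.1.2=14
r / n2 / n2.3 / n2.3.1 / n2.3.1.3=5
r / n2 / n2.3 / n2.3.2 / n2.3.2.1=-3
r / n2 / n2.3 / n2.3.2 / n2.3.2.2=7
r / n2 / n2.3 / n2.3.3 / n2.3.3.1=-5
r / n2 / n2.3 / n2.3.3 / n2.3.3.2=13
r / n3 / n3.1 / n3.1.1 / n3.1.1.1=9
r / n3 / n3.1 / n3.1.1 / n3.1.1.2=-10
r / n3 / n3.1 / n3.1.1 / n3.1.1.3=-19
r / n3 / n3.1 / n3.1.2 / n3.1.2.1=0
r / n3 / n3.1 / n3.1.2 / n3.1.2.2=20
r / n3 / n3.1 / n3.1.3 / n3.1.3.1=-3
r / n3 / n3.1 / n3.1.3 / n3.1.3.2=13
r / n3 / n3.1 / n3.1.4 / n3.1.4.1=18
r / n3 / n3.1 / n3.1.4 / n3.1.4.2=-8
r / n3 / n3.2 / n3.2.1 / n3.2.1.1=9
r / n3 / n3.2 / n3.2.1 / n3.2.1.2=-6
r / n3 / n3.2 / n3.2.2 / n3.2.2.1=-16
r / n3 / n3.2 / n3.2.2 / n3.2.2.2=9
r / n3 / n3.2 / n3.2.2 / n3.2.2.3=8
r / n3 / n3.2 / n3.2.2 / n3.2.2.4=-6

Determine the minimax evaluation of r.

-4

n1.1.1 (O): min(-15, -19) = -19
n1.1.2 (O): min(-1, -10) = -10
n1.1 (X): max(-19, -10) = -10
n1.2.1 (O): min(15, 17, -4, -5) = -5
n1.2.2 (O): min(2, -2, 20) = -2
n1.2.3 (O): min(5, 17) = 5
n1.2 (X): max(-5, -2, 5) = 5
n1.3.1 (O): min(20, 3, -20) = -20
n1.3.2 (O): min(-9, 20) = -9
n1.3.3 (O): min(-14, -12) = -14
n1.3 (X): max(-20, -9, -14) = -9
n1 (O): min(-10, 5, -9) = -10
n2.1.1 (O): min(-1, 12) = -1
n2.1.2 (O): min(6, -4, -11, 7) = -11
n2.1 (X): max(-1, -11) = -1
n2.2.1 (O): min(18, 11, -19) = -19
n2.2.2 (O): min(9, -4, 14) = -4
n2.2 (X): max(-19, -4) = -4
n2.3.1 (O): min(-15, 14, 5) = -15
n2.3.2 (O): min(-3, 7) = -3
n2.3.3 (O): min(-5, 13) = -5
n2.3 (X): max(-15, -3, -5) = -3
n2 (O): min(-1, -4, -3) = -4
n3.1.1 (O): min(9, -10, -19) = -19
n3.1.2 (O): min(0, 20) = 0
n3.1.3 (O): min(-3, 13) = -3
n3.1.4 (O): min(18, -8) = -8
n3.1 (X): max(-19, 0, -3, -8) = 0
n3.2.1 (O): min(9, -6) = -6
n3.2.2 (O): min(-16, 9, 8, -6) = -16
n3.2 (X): max(-6, -16) = -6
n3 (O): min(0, -6) = -6
r (X): max(-10, -4, -6) = -4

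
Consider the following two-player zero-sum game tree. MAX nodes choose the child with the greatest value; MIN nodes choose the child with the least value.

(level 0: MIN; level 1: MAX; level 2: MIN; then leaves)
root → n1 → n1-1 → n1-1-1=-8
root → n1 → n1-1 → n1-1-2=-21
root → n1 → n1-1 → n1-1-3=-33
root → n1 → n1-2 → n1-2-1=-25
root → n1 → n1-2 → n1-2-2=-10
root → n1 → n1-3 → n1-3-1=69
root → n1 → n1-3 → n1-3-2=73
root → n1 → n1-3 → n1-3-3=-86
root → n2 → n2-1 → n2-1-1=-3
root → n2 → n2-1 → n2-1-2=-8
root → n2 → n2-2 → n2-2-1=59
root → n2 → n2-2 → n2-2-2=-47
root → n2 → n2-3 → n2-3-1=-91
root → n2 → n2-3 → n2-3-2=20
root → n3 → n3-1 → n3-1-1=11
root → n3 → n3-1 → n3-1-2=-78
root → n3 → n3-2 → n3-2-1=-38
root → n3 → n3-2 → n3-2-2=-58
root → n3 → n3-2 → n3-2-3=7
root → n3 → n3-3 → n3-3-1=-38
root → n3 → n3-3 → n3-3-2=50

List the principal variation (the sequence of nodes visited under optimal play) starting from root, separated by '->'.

root -> n3 -> n3-3 -> n3-3-1

n1-1 (MIN): min(-8, -21, -33) = -33
n1-2 (MIN): min(-25, -10) = -25
n1-3 (MIN): min(69, 73, -86) = -86
n1 (MAX): max(-33, -25, -86) = -25
n2-1 (MIN): min(-3, -8) = -8
n2-2 (MIN): min(59, -47) = -47
n2-3 (MIN): min(-91, 20) = -91
n2 (MAX): max(-8, -47, -91) = -8
n3-1 (MIN): min(11, -78) = -78
n3-2 (MIN): min(-38, -58, 7) = -58
n3-3 (MIN): min(-38, 50) = -38
n3 (MAX): max(-78, -58, -38) = -38
root (MIN): min(-25, -8, -38) = -38
At root, MIN picks n3 (lowest: -38).
At n3, MAX picks n3-3 (highest: -38).
At n3-3, MIN picks n3-3-1 (lowest: -38).
Terminal value -38.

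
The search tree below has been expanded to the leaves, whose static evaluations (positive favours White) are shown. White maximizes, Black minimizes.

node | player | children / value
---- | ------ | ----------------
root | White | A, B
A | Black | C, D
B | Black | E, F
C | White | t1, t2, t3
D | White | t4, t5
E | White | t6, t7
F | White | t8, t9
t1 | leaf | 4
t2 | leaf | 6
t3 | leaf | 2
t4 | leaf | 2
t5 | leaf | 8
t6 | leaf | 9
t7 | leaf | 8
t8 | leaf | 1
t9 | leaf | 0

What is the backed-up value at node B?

1

E (White): max(9, 8) = 9
F (White): max(1, 0) = 1
B (Black): min(9, 1) = 1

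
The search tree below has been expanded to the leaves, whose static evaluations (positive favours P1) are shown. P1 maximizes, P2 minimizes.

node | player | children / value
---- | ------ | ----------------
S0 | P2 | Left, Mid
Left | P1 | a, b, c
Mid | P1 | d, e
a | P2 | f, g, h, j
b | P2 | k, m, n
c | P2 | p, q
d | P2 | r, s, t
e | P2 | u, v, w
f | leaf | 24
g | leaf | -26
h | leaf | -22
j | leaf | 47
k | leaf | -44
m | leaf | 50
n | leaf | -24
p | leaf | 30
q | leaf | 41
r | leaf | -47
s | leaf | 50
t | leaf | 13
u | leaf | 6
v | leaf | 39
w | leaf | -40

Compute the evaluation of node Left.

a (P2): min(24, -26, -22, 47) = -26
b (P2): min(-44, 50, -24) = -44
c (P2): min(30, 41) = 30
Left (P1): max(-26, -44, 30) = 30

30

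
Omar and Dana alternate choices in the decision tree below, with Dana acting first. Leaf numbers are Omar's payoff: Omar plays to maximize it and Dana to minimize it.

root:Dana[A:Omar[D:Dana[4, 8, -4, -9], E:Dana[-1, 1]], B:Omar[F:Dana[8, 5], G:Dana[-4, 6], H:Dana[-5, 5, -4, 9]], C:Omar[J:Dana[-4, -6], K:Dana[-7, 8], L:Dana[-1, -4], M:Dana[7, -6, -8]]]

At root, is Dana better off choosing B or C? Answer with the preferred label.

F (Dana): min(8, 5) = 5
G (Dana): min(-4, 6) = -4
H (Dana): min(-5, 5, -4, 9) = -5
B (Omar): max(5, -4, -5) = 5
J (Dana): min(-4, -6) = -6
K (Dana): min(-7, 8) = -7
L (Dana): min(-1, -4) = -4
M (Dana): min(7, -6, -8) = -8
C (Omar): max(-6, -7, -4, -8) = -4
Dana prefers the lower value; B=5, C=-4. C is better since -4 < 5.

C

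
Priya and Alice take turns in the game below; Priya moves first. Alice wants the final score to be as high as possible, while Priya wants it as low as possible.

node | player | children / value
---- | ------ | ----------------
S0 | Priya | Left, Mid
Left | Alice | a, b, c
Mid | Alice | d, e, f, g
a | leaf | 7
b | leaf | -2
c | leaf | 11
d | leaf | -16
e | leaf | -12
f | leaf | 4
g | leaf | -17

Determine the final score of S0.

Left (Alice): max(7, -2, 11) = 11
Mid (Alice): max(-16, -12, 4, -17) = 4
S0 (Priya): min(11, 4) = 4

4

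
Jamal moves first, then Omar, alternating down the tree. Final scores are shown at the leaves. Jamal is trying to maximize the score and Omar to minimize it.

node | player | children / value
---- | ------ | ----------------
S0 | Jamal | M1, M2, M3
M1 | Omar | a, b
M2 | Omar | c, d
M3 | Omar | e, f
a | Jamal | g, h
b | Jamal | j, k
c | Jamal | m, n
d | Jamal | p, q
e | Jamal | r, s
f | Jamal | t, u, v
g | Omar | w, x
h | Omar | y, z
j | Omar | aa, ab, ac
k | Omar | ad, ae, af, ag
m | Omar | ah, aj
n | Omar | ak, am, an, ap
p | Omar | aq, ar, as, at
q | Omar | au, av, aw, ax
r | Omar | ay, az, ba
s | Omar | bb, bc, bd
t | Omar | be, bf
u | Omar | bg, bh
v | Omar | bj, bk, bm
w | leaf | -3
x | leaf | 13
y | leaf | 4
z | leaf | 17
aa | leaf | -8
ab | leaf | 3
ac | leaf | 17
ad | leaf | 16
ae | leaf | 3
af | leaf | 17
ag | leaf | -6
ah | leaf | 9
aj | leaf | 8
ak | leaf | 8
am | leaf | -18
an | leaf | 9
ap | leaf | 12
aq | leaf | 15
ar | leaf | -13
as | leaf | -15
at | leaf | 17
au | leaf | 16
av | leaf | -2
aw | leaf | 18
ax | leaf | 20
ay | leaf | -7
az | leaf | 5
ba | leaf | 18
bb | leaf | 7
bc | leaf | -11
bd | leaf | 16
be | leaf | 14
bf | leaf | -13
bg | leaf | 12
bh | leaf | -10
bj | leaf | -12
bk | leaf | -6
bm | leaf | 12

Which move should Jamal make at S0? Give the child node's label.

M2

g (Omar): min(-3, 13) = -3
h (Omar): min(4, 17) = 4
a (Jamal): max(-3, 4) = 4
j (Omar): min(-8, 3, 17) = -8
k (Omar): min(16, 3, 17, -6) = -6
b (Jamal): max(-8, -6) = -6
M1 (Omar): min(4, -6) = -6
m (Omar): min(9, 8) = 8
n (Omar): min(8, -18, 9, 12) = -18
c (Jamal): max(8, -18) = 8
p (Omar): min(15, -13, -15, 17) = -15
q (Omar): min(16, -2, 18, 20) = -2
d (Jamal): max(-15, -2) = -2
M2 (Omar): min(8, -2) = -2
r (Omar): min(-7, 5, 18) = -7
s (Omar): min(7, -11, 16) = -11
e (Jamal): max(-7, -11) = -7
t (Omar): min(14, -13) = -13
u (Omar): min(12, -10) = -10
v (Omar): min(-12, -6, 12) = -12
f (Jamal): max(-13, -10, -12) = -10
M3 (Omar): min(-7, -10) = -10
S0 (Jamal): max(-6, -2, -10) = -2
Jamal at S0 wants the highest of {M1=-6, M2=-2, M3=-10}, so chooses M2.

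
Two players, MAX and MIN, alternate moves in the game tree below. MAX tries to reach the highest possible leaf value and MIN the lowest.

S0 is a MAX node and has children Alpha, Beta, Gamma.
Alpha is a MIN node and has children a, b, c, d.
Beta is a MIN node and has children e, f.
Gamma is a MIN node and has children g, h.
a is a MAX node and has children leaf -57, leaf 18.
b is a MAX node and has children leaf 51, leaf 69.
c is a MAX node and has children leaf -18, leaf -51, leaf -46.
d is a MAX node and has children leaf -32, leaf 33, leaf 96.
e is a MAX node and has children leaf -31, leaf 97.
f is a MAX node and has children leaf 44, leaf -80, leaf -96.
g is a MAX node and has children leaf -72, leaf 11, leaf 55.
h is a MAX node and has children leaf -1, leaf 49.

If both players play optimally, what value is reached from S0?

a (MAX): max(-57, 18) = 18
b (MAX): max(51, 69) = 69
c (MAX): max(-18, -51, -46) = -18
d (MAX): max(-32, 33, 96) = 96
Alpha (MIN): min(18, 69, -18, 96) = -18
e (MAX): max(-31, 97) = 97
f (MAX): max(44, -80, -96) = 44
Beta (MIN): min(97, 44) = 44
g (MAX): max(-72, 11, 55) = 55
h (MAX): max(-1, 49) = 49
Gamma (MIN): min(55, 49) = 49
S0 (MAX): max(-18, 44, 49) = 49

49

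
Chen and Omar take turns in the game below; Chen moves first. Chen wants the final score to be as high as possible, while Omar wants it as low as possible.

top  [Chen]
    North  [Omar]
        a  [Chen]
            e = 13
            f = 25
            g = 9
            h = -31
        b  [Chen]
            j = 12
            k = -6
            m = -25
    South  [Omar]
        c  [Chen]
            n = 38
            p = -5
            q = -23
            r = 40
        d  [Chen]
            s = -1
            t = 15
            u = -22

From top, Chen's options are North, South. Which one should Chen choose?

South

a (Chen): max(13, 25, 9, -31) = 25
b (Chen): max(12, -6, -25) = 12
North (Omar): min(25, 12) = 12
c (Chen): max(38, -5, -23, 40) = 40
d (Chen): max(-1, 15, -22) = 15
South (Omar): min(40, 15) = 15
top (Chen): max(12, 15) = 15
Chen at top wants the highest of {North=12, South=15}, so chooses South.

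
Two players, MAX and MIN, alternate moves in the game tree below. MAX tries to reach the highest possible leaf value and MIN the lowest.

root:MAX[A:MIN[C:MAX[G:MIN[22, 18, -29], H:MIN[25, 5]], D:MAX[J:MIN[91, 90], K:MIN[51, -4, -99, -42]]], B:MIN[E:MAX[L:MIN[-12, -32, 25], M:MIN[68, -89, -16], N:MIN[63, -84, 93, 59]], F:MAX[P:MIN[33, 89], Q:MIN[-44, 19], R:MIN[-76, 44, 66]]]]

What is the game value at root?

5

G (MIN): min(22, 18, -29) = -29
H (MIN): min(25, 5) = 5
C (MAX): max(-29, 5) = 5
J (MIN): min(91, 90) = 90
K (MIN): min(51, -4, -99, -42) = -99
D (MAX): max(90, -99) = 90
A (MIN): min(5, 90) = 5
L (MIN): min(-12, -32, 25) = -32
M (MIN): min(68, -89, -16) = -89
N (MIN): min(63, -84, 93, 59) = -84
E (MAX): max(-32, -89, -84) = -32
P (MIN): min(33, 89) = 33
Q (MIN): min(-44, 19) = -44
R (MIN): min(-76, 44, 66) = -76
F (MAX): max(33, -44, -76) = 33
B (MIN): min(-32, 33) = -32
root (MAX): max(5, -32) = 5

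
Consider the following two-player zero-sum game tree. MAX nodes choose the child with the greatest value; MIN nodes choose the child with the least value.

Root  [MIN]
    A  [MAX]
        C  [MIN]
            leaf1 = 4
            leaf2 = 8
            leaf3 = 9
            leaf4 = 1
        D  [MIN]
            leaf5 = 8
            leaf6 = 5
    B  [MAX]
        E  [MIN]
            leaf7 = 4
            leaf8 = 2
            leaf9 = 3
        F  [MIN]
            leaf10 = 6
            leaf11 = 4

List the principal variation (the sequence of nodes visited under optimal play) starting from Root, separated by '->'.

Root -> B -> F -> leaf11

C (MIN): min(4, 8, 9, 1) = 1
D (MIN): min(8, 5) = 5
A (MAX): max(1, 5) = 5
E (MIN): min(4, 2, 3) = 2
F (MIN): min(6, 4) = 4
B (MAX): max(2, 4) = 4
Root (MIN): min(5, 4) = 4
At Root, MIN picks B (lowest: 4).
At B, MAX picks F (highest: 4).
At F, MIN picks leaf11 (lowest: 4).
Terminal value 4.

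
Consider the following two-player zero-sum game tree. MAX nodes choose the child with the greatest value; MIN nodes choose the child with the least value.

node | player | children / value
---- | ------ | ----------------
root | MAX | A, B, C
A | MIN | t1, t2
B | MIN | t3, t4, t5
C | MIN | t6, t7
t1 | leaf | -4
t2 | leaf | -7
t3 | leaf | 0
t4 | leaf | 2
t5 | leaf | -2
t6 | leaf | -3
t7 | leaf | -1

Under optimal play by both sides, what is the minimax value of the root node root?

-2

A (MIN): min(-4, -7) = -7
B (MIN): min(0, 2, -2) = -2
C (MIN): min(-3, -1) = -3
root (MAX): max(-7, -2, -3) = -2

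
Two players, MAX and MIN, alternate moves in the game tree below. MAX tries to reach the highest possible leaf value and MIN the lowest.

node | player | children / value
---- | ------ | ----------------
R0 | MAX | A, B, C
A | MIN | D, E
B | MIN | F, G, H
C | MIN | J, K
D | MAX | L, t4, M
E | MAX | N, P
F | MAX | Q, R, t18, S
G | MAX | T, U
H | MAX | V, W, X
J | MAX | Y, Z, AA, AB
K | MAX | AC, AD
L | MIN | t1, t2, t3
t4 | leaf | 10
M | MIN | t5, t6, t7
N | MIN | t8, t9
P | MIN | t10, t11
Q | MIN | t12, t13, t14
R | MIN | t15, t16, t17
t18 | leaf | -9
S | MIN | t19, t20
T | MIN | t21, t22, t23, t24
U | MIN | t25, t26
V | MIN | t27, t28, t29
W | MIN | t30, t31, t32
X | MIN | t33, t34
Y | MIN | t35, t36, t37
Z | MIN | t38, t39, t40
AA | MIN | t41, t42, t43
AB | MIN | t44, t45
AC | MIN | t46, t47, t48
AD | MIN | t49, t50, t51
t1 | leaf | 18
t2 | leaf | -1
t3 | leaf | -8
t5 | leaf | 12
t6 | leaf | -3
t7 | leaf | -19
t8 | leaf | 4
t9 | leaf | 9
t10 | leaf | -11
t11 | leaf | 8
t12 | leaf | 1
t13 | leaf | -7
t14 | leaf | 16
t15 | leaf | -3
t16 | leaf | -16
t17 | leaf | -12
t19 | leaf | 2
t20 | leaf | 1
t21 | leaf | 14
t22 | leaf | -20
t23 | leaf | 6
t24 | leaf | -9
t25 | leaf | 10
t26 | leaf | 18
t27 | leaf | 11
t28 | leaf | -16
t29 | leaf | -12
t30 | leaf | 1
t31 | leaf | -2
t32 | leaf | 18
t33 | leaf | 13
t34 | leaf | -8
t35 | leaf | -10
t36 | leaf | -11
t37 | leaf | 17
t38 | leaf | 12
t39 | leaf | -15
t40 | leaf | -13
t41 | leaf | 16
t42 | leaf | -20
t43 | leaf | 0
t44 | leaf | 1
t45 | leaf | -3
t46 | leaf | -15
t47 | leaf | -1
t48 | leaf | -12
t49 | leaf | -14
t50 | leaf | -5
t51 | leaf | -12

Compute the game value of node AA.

AA (MIN): min(16, -20, 0) = -20

-20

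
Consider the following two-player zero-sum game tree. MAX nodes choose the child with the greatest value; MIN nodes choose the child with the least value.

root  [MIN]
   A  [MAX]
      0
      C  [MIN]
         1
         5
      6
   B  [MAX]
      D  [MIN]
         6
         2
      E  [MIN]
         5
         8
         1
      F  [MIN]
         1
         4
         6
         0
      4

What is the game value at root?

4

C (MIN): min(1, 5) = 1
A (MAX): max(0, 1, 6) = 6
D (MIN): min(6, 2) = 2
E (MIN): min(5, 8, 1) = 1
F (MIN): min(1, 4, 6, 0) = 0
B (MAX): max(2, 1, 0, 4) = 4
root (MIN): min(6, 4) = 4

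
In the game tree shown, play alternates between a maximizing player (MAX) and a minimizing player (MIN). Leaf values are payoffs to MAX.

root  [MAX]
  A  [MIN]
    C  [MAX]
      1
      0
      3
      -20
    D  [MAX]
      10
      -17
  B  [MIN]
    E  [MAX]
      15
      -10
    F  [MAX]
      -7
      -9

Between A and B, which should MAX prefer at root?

A

C (MAX): max(1, 0, 3, -20) = 3
D (MAX): max(10, -17) = 10
A (MIN): min(3, 10) = 3
E (MAX): max(15, -10) = 15
F (MAX): max(-7, -9) = -7
B (MIN): min(15, -7) = -7
MAX prefers the higher value; A=3, B=-7. A is better since 3 > -7.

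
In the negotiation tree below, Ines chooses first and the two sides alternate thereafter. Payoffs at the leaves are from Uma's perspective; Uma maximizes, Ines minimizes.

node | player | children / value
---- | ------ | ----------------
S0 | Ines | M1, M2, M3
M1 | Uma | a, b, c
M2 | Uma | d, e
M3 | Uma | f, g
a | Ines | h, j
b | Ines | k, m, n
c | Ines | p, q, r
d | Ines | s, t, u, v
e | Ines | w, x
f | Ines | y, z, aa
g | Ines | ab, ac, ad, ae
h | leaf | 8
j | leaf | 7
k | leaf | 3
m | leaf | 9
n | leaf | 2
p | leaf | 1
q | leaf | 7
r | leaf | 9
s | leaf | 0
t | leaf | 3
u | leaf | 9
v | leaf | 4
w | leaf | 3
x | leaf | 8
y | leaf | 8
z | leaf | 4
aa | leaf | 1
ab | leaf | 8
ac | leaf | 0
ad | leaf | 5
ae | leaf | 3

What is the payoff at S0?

a (Ines): min(8, 7) = 7
b (Ines): min(3, 9, 2) = 2
c (Ines): min(1, 7, 9) = 1
M1 (Uma): max(7, 2, 1) = 7
d (Ines): min(0, 3, 9, 4) = 0
e (Ines): min(3, 8) = 3
M2 (Uma): max(0, 3) = 3
f (Ines): min(8, 4, 1) = 1
g (Ines): min(8, 0, 5, 3) = 0
M3 (Uma): max(1, 0) = 1
S0 (Ines): min(7, 3, 1) = 1

1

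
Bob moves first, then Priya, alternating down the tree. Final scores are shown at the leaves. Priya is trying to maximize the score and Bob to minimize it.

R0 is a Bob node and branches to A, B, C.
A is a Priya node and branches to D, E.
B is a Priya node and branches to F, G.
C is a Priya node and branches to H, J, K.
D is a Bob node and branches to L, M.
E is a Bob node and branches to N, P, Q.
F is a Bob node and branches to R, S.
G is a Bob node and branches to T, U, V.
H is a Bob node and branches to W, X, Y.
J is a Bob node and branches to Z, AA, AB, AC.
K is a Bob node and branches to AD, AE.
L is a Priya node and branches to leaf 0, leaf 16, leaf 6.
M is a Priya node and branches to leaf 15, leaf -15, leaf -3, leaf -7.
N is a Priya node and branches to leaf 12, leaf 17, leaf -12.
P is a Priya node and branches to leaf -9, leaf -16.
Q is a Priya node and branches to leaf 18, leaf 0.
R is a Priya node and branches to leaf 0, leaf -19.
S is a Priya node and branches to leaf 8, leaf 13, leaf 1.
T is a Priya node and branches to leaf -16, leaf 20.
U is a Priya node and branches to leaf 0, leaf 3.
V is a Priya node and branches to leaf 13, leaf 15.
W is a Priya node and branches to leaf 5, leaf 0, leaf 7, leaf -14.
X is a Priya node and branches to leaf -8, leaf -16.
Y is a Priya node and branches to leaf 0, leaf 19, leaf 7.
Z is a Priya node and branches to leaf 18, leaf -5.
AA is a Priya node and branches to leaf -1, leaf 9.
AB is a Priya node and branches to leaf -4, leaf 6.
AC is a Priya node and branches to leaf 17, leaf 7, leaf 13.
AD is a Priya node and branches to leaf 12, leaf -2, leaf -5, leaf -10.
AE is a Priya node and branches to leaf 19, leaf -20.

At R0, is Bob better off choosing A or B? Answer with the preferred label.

L (Priya): max(0, 16, 6) = 16
M (Priya): max(15, -15, -3, -7) = 15
D (Bob): min(16, 15) = 15
N (Priya): max(12, 17, -12) = 17
P (Priya): max(-9, -16) = -9
Q (Priya): max(18, 0) = 18
E (Bob): min(17, -9, 18) = -9
A (Priya): max(15, -9) = 15
R (Priya): max(0, -19) = 0
S (Priya): max(8, 13, 1) = 13
F (Bob): min(0, 13) = 0
T (Priya): max(-16, 20) = 20
U (Priya): max(0, 3) = 3
V (Priya): max(13, 15) = 15
G (Bob): min(20, 3, 15) = 3
B (Priya): max(0, 3) = 3
Bob prefers the lower value; A=15, B=3. B is better since 3 < 15.

B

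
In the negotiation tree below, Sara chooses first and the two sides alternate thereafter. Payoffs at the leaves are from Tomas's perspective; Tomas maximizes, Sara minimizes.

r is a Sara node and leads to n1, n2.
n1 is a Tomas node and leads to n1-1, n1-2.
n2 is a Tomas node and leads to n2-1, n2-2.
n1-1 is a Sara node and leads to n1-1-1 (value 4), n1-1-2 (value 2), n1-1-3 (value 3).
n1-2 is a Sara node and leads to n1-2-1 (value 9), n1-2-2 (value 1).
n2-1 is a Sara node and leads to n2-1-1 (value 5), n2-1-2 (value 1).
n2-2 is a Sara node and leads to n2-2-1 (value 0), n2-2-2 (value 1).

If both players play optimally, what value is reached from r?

1

n1-1 (Sara): min(4, 2, 3) = 2
n1-2 (Sara): min(9, 1) = 1
n1 (Tomas): max(2, 1) = 2
n2-1 (Sara): min(5, 1) = 1
n2-2 (Sara): min(0, 1) = 0
n2 (Tomas): max(1, 0) = 1
r (Sara): min(2, 1) = 1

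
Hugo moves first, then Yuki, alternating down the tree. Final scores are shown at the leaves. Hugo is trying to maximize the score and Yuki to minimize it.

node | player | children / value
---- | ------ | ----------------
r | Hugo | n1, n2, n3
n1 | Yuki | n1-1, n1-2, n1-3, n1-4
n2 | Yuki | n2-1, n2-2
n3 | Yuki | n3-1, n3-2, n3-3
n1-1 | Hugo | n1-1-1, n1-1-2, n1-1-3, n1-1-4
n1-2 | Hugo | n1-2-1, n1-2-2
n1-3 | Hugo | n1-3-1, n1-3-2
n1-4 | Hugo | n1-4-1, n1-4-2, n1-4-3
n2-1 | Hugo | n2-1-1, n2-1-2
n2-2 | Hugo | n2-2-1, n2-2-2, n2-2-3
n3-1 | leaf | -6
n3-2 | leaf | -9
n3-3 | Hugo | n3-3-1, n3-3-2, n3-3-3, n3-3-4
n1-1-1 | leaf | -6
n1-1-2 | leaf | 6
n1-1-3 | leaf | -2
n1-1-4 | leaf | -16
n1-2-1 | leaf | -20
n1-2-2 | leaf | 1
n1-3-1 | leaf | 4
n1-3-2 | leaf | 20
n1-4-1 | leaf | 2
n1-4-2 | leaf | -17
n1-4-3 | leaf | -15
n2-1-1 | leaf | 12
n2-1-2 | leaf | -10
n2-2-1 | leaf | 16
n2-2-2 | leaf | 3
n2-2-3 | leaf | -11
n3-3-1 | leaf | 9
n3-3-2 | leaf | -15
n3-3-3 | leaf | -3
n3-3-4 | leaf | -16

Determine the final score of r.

12

n1-1 (Hugo): max(-6, 6, -2, -16) = 6
n1-2 (Hugo): max(-20, 1) = 1
n1-3 (Hugo): max(4, 20) = 20
n1-4 (Hugo): max(2, -17, -15) = 2
n1 (Yuki): min(6, 1, 20, 2) = 1
n2-1 (Hugo): max(12, -10) = 12
n2-2 (Hugo): max(16, 3, -11) = 16
n2 (Yuki): min(12, 16) = 12
n3-3 (Hugo): max(9, -15, -3, -16) = 9
n3 (Yuki): min(-6, -9, 9) = -9
r (Hugo): max(1, 12, -9) = 12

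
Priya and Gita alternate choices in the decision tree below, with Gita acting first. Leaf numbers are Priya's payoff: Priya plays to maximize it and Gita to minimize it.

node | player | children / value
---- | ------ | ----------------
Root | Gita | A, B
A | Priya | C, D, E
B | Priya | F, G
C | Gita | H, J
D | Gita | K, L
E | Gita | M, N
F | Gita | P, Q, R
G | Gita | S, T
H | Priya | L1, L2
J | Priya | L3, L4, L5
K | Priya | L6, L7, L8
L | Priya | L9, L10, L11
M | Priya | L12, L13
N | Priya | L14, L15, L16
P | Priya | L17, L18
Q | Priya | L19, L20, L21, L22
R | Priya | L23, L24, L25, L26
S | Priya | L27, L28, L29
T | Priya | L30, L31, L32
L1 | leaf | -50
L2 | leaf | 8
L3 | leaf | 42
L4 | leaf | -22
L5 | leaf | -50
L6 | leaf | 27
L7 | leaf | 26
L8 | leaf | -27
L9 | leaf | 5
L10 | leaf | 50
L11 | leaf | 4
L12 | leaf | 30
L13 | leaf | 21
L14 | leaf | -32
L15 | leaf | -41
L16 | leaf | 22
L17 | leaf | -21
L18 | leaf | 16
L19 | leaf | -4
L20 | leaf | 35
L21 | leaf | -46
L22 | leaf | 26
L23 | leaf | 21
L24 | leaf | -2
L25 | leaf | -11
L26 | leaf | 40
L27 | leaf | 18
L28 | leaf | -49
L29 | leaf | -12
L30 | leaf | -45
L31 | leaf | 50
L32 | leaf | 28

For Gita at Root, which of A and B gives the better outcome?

B

H (Priya): max(-50, 8) = 8
J (Priya): max(42, -22, -50) = 42
C (Gita): min(8, 42) = 8
K (Priya): max(27, 26, -27) = 27
L (Priya): max(5, 50, 4) = 50
D (Gita): min(27, 50) = 27
M (Priya): max(30, 21) = 30
N (Priya): max(-32, -41, 22) = 22
E (Gita): min(30, 22) = 22
A (Priya): max(8, 27, 22) = 27
P (Priya): max(-21, 16) = 16
Q (Priya): max(-4, 35, -46, 26) = 35
R (Priya): max(21, -2, -11, 40) = 40
F (Gita): min(16, 35, 40) = 16
S (Priya): max(18, -49, -12) = 18
T (Priya): max(-45, 50, 28) = 50
G (Gita): min(18, 50) = 18
B (Priya): max(16, 18) = 18
Gita prefers the lower value; A=27, B=18. B is better since 18 < 27.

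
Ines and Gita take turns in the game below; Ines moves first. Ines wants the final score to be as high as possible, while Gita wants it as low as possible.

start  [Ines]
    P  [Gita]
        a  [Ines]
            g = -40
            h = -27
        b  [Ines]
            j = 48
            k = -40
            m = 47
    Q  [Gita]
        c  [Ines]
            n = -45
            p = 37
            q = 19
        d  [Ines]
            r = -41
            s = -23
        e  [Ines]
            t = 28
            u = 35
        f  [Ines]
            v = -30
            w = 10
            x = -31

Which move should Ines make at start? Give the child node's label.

a (Ines): max(-40, -27) = -27
b (Ines): max(48, -40, 47) = 48
P (Gita): min(-27, 48) = -27
c (Ines): max(-45, 37, 19) = 37
d (Ines): max(-41, -23) = -23
e (Ines): max(28, 35) = 35
f (Ines): max(-30, 10, -31) = 10
Q (Gita): min(37, -23, 35, 10) = -23
start (Ines): max(-27, -23) = -23
Ines at start wants the highest of {P=-27, Q=-23}, so chooses Q.

Q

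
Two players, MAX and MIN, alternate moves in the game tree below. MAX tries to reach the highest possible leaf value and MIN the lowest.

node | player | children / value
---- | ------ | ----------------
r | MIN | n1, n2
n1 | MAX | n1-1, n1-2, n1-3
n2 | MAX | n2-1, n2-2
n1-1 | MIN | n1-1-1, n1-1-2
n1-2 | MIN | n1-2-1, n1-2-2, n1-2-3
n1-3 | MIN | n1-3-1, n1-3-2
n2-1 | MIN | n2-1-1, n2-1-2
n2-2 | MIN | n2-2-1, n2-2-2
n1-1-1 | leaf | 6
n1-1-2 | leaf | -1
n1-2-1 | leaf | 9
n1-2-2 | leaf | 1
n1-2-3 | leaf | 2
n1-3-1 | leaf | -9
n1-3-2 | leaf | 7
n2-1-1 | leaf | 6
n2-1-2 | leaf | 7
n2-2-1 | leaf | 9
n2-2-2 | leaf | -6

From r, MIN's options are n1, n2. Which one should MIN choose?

n1-1 (MIN): min(6, -1) = -1
n1-2 (MIN): min(9, 1, 2) = 1
n1-3 (MIN): min(-9, 7) = -9
n1 (MAX): max(-1, 1, -9) = 1
n2-1 (MIN): min(6, 7) = 6
n2-2 (MIN): min(9, -6) = -6
n2 (MAX): max(6, -6) = 6
r (MIN): min(1, 6) = 1
MIN at r wants the lowest of {n1=1, n2=6}, so chooses n1.

n1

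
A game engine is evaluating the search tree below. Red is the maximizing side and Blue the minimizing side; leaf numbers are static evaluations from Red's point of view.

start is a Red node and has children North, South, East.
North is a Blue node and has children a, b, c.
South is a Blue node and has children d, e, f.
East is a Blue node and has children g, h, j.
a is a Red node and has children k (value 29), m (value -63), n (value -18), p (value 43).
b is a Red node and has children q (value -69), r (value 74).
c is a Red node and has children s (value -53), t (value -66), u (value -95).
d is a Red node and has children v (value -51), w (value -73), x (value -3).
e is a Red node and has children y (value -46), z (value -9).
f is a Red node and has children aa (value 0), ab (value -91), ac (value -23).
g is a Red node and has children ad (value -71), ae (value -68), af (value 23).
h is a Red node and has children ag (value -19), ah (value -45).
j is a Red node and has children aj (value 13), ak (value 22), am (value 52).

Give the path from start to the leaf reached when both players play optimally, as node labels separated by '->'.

a (Red): max(29, -63, -18, 43) = 43
b (Red): max(-69, 74) = 74
c (Red): max(-53, -66, -95) = -53
North (Blue): min(43, 74, -53) = -53
d (Red): max(-51, -73, -3) = -3
e (Red): max(-46, -9) = -9
f (Red): max(0, -91, -23) = 0
South (Blue): min(-3, -9, 0) = -9
g (Red): max(-71, -68, 23) = 23
h (Red): max(-19, -45) = -19
j (Red): max(13, 22, 52) = 52
East (Blue): min(23, -19, 52) = -19
start (Red): max(-53, -9, -19) = -9
At start, Red picks South (highest: -9).
At South, Blue picks e (lowest: -9).
At e, Red picks z (highest: -9).
Terminal value -9.

start -> South -> e -> z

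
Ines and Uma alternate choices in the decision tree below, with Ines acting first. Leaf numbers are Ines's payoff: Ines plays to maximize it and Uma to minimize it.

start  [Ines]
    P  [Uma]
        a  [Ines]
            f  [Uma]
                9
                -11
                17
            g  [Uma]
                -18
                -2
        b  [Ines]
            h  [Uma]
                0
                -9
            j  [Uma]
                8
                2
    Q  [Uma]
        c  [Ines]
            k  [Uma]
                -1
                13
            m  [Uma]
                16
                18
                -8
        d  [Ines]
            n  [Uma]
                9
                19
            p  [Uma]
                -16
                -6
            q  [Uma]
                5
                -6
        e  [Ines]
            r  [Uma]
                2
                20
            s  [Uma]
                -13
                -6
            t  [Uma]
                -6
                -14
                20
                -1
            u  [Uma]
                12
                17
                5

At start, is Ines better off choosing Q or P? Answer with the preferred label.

k (Uma): min(-1, 13) = -1
m (Uma): min(16, 18, -8) = -8
c (Ines): max(-1, -8) = -1
n (Uma): min(9, 19) = 9
p (Uma): min(-16, -6) = -16
q (Uma): min(5, -6) = -6
d (Ines): max(9, -16, -6) = 9
r (Uma): min(2, 20) = 2
s (Uma): min(-13, -6) = -13
t (Uma): min(-6, -14, 20, -1) = -14
u (Uma): min(12, 17, 5) = 5
e (Ines): max(2, -13, -14, 5) = 5
Q (Uma): min(-1, 9, 5) = -1
f (Uma): min(9, -11, 17) = -11
g (Uma): min(-18, -2) = -18
a (Ines): max(-11, -18) = -11
h (Uma): min(0, -9) = -9
j (Uma): min(8, 2) = 2
b (Ines): max(-9, 2) = 2
P (Uma): min(-11, 2) = -11
Ines prefers the higher value; Q=-1, P=-11. Q is better since -1 > -11.

Q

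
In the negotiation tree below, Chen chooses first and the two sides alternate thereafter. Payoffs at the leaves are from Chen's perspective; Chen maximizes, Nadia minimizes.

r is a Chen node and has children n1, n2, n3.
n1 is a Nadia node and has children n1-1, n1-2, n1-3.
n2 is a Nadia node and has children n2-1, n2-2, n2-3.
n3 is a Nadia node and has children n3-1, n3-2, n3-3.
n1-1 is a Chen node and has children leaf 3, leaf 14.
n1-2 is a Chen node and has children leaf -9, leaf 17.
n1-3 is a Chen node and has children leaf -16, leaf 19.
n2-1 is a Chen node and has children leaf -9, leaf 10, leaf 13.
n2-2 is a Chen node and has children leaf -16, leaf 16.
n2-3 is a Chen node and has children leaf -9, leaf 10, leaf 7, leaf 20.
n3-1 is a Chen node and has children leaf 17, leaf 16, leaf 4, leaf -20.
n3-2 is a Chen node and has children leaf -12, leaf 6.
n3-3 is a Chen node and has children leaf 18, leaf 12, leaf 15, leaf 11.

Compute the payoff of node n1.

n1-1 (Chen): max(3, 14) = 14
n1-2 (Chen): max(-9, 17) = 17
n1-3 (Chen): max(-16, 19) = 19
n1 (Nadia): min(14, 17, 19) = 14

14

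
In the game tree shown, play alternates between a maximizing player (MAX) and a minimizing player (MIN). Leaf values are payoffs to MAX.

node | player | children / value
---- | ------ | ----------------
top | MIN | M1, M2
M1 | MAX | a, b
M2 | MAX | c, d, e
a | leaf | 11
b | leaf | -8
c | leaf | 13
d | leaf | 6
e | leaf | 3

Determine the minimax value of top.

M1 (MAX): max(11, -8) = 11
M2 (MAX): max(13, 6, 3) = 13
top (MIN): min(11, 13) = 11

11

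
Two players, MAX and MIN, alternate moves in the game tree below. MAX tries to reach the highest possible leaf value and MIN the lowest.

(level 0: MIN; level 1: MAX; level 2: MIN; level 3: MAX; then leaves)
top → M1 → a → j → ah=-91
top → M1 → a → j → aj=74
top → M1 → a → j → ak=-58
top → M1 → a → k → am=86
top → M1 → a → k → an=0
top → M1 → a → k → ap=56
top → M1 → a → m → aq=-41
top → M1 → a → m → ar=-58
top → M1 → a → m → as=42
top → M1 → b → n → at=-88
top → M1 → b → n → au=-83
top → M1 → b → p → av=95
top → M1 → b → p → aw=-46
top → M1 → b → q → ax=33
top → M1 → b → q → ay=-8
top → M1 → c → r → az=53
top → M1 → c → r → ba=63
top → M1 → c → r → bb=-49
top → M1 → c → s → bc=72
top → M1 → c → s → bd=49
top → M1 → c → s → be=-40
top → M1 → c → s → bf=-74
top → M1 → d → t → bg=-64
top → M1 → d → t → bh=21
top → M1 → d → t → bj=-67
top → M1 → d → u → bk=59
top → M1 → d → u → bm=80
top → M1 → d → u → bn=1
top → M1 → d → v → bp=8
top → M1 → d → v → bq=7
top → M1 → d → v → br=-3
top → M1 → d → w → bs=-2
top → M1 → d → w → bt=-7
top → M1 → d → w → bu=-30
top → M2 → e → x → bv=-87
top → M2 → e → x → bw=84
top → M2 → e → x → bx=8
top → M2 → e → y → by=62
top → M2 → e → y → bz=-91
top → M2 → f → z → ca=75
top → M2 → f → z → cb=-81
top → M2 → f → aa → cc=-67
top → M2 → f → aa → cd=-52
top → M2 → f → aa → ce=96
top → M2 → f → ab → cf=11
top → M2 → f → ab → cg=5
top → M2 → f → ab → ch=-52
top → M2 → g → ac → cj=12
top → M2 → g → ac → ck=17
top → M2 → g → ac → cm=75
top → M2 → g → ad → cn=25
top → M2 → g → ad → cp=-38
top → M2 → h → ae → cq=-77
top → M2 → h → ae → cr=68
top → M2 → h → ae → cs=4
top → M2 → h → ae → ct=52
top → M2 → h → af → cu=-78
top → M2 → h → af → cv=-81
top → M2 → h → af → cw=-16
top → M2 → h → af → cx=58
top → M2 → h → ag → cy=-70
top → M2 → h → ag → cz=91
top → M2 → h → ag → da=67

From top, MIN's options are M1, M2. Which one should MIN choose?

M2

j (MAX): max(-91, 74, -58) = 74
k (MAX): max(86, 0, 56) = 86
m (MAX): max(-41, -58, 42) = 42
a (MIN): min(74, 86, 42) = 42
n (MAX): max(-88, -83) = -83
p (MAX): max(95, -46) = 95
q (MAX): max(33, -8) = 33
b (MIN): min(-83, 95, 33) = -83
r (MAX): max(53, 63, -49) = 63
s (MAX): max(72, 49, -40, -74) = 72
c (MIN): min(63, 72) = 63
t (MAX): max(-64, 21, -67) = 21
u (MAX): max(59, 80, 1) = 80
v (MAX): max(8, 7, -3) = 8
w (MAX): max(-2, -7, -30) = -2
d (MIN): min(21, 80, 8, -2) = -2
M1 (MAX): max(42, -83, 63, -2) = 63
x (MAX): max(-87, 84, 8) = 84
y (MAX): max(62, -91) = 62
e (MIN): min(84, 62) = 62
z (MAX): max(75, -81) = 75
aa (MAX): max(-67, -52, 96) = 96
ab (MAX): max(11, 5, -52) = 11
f (MIN): min(75, 96, 11) = 11
ac (MAX): max(12, 17, 75) = 75
ad (MAX): max(25, -38) = 25
g (MIN): min(75, 25) = 25
ae (MAX): max(-77, 68, 4, 52) = 68
af (MAX): max(-78, -81, -16, 58) = 58
ag (MAX): max(-70, 91, 67) = 91
h (MIN): min(68, 58, 91) = 58
M2 (MAX): max(62, 11, 25, 58) = 62
top (MIN): min(63, 62) = 62
MIN at top wants the lowest of {M1=63, M2=62}, so chooses M2.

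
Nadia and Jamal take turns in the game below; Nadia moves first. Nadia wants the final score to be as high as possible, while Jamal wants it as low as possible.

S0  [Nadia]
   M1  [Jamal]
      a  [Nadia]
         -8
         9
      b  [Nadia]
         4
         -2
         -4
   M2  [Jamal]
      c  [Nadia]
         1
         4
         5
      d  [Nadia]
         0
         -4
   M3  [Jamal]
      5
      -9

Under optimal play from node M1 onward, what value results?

4

a (Nadia): max(-8, 9) = 9
b (Nadia): max(4, -2, -4) = 4
M1 (Jamal): min(9, 4) = 4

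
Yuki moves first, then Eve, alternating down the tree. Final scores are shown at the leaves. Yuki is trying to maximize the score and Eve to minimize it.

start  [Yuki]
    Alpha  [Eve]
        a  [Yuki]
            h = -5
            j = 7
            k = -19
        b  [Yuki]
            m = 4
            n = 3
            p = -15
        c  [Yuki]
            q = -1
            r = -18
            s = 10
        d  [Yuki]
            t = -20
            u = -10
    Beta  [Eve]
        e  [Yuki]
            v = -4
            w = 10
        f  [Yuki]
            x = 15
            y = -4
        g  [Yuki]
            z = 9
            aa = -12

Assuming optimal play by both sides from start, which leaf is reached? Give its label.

z

a (Yuki): max(-5, 7, -19) = 7
b (Yuki): max(4, 3, -15) = 4
c (Yuki): max(-1, -18, 10) = 10
d (Yuki): max(-20, -10) = -10
Alpha (Eve): min(7, 4, 10, -10) = -10
e (Yuki): max(-4, 10) = 10
f (Yuki): max(15, -4) = 15
g (Yuki): max(9, -12) = 9
Beta (Eve): min(10, 15, 9) = 9
start (Yuki): max(-10, 9) = 9
At start, Yuki picks Beta (highest: 9).
At Beta, Eve picks g (lowest: 9).
At g, Yuki picks z (highest: 9).
Terminal value 9.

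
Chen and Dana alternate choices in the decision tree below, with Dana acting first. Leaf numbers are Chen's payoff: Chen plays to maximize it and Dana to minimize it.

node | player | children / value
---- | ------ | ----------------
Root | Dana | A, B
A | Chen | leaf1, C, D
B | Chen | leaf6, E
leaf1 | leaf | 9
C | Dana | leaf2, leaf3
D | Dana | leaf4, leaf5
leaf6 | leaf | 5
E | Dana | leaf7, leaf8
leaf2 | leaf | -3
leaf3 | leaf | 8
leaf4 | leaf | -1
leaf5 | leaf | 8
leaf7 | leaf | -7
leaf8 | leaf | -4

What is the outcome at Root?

C (Dana): min(-3, 8) = -3
D (Dana): min(-1, 8) = -1
A (Chen): max(9, -3, -1) = 9
E (Dana): min(-7, -4) = -7
B (Chen): max(5, -7) = 5
Root (Dana): min(9, 5) = 5

5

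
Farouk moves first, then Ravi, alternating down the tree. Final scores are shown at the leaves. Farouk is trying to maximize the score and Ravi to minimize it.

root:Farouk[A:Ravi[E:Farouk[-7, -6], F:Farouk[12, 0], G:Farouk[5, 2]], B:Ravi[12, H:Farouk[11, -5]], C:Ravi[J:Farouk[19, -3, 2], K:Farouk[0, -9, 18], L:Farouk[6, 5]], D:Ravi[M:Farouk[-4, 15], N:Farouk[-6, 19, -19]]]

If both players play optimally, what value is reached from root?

15

E (Farouk): max(-7, -6) = -6
F (Farouk): max(12, 0) = 12
G (Farouk): max(5, 2) = 5
A (Ravi): min(-6, 12, 5) = -6
H (Farouk): max(11, -5) = 11
B (Ravi): min(12, 11) = 11
J (Farouk): max(19, -3, 2) = 19
K (Farouk): max(0, -9, 18) = 18
L (Farouk): max(6, 5) = 6
C (Ravi): min(19, 18, 6) = 6
M (Farouk): max(-4, 15) = 15
N (Farouk): max(-6, 19, -19) = 19
D (Ravi): min(15, 19) = 15
root (Farouk): max(-6, 11, 6, 15) = 15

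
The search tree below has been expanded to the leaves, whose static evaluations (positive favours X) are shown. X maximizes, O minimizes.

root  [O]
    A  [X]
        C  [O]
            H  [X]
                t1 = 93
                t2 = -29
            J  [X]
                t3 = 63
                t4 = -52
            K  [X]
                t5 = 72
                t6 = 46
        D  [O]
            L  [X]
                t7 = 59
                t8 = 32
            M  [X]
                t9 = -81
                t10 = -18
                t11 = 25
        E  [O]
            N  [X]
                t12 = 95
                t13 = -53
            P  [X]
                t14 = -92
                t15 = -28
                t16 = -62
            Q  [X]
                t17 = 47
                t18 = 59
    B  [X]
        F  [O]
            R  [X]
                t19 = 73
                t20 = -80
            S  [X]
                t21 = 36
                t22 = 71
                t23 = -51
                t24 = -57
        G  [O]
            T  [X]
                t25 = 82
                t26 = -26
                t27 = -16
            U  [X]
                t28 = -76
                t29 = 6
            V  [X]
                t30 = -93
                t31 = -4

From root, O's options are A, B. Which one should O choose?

A

H (X): max(93, -29) = 93
J (X): max(63, -52) = 63
K (X): max(72, 46) = 72
C (O): min(93, 63, 72) = 63
L (X): max(59, 32) = 59
M (X): max(-81, -18, 25) = 25
D (O): min(59, 25) = 25
N (X): max(95, -53) = 95
P (X): max(-92, -28, -62) = -28
Q (X): max(47, 59) = 59
E (O): min(95, -28, 59) = -28
A (X): max(63, 25, -28) = 63
R (X): max(73, -80) = 73
S (X): max(36, 71, -51, -57) = 71
F (O): min(73, 71) = 71
T (X): max(82, -26, -16) = 82
U (X): max(-76, 6) = 6
V (X): max(-93, -4) = -4
G (O): min(82, 6, -4) = -4
B (X): max(71, -4) = 71
root (O): min(63, 71) = 63
O at root wants the lowest of {A=63, B=71}, so chooses A.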